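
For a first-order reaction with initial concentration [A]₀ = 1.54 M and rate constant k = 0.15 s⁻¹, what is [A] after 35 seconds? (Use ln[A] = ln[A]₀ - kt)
0.0081 M

ln[A] = ln[A]₀ - k·t = ln(1.54) - (0.15)·(35) = 0.4318 - 5.2500 = -4.8182
[A] = e^(-4.8182) = 0.0081 M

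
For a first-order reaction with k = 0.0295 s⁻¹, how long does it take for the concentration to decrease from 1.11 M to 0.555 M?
23.50 s

From ln[A] = ln[A]₀ - k·t: t = ln([A]₀/[A])/k = ln(1.11/0.555)/0.0295 = ln(2.0000)/0.0295 = 0.6931/0.0295 = 23.50 s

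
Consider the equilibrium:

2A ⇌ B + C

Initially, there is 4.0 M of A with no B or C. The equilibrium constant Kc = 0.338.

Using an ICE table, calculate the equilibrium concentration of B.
[B] = 1.075 M

ICE: [A] = 4.0 − 2x, [B] = [C] = x.
Kc = x²/(4.0 − 2x)² = 0.338 ⇒ √Kc = x/(4.0 − 2x).
x = √0.338·4.0/(1 + 2√0.338) = 0.58138·4.0/2.1628 = 1.0753.
[B] = x = 1.075 M.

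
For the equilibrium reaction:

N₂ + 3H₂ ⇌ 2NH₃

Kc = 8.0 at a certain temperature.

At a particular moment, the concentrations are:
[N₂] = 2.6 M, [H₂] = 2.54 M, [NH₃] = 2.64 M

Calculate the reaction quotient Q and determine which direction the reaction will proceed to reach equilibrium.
Q = 0.164, Q < K, reaction proceeds forward (toward products)

Q = ([NH₃]^2) / ([N₂] × [H₂]^3)
  = ((2.64)^2) / ((2.6)·(2.54)^3) = 6.9696/42.606 = 0.1636
Since Q = 0.1636 < Kc = 8.0, the reaction proceeds forward (toward products) to reach equilibrium.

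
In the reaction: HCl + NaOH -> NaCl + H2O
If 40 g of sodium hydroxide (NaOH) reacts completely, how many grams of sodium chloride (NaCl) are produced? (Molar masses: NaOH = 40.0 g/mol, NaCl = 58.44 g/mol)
Moles of NaOH = 40 g ÷ 40.0 g/mol = 1 mol
Mole ratio: 1 mol NaCl / 1 mol NaOH
Moles of NaCl = 1 × (1/1) = 1 mol
Mass of NaCl = 1 mol × 58.44 g/mol = 58.44 g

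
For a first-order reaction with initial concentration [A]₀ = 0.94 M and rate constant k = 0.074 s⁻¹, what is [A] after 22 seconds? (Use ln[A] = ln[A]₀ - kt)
0.1845 M

ln[A] = ln[A]₀ - k·t = ln(0.94) - (0.074)·(22) = -0.0619 - 1.6280 = -1.6899
[A] = e^(-1.6899) = 0.1845 M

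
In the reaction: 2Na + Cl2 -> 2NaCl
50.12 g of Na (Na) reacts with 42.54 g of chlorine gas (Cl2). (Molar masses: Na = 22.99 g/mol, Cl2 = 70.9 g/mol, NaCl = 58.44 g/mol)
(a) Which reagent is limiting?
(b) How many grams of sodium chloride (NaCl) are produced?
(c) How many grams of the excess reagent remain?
(a) Cl2, (b) 70.13 g, (c) 22.53 g

Moles of Na = 50.12 g ÷ 22.99 g/mol = 2.18008 mol
Moles of Cl2 = 42.54 g ÷ 70.9 g/mol = 0.6 mol
Moles ÷ coefficient: Na: 2.18008/2 = 1.09, Cl2: 0.6/1 = 0.6
(a) Cl2 has the smaller value, so Cl2 is the limiting reagent.
(b) Moles of NaCl = 0.6 mol Cl2 × (2/1) = 1.2 mol; mass = 1.2 mol × 58.44 g/mol = 70.13 g
(c) Na consumed = 0.6 × (2/1) = 1.2 mol; remaining = 2.18008 − 1.2 = 0.980078 mol; mass = 0.980078 mol × 22.99 g/mol = 22.53 g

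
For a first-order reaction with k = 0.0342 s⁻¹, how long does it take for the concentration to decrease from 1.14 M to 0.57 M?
20.27 s

From ln[A] = ln[A]₀ - k·t: t = ln([A]₀/[A])/k = ln(1.14/0.57)/0.0342 = ln(2.0000)/0.0342 = 0.6931/0.0342 = 20.27 s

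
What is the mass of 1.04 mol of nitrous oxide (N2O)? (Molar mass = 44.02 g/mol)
Mass = 1.04 mol × 44.02 g/mol = 45.78 g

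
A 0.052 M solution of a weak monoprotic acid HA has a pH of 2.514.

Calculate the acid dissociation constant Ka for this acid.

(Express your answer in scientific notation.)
K_a = 1.92e-04

[H⁺] = 10^(−pH) = 10^(−2.514) = 3.062e-03 M. For HA ⇌ H⁺ + A⁻, Ka = x²/(C − x) = (3.062e-03)²/(0.052 − 3.062e-03) = 1.92e-04.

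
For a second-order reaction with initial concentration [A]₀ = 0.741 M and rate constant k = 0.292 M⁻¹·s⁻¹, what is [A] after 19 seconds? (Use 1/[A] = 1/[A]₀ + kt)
0.1450 M

1/[A] = 1/[A]₀ + k·t = 1/0.741 + (0.292)·(19) = 1.3495 + 5.5480 = 6.8975
[A] = 1/6.8975 = 0.1450 M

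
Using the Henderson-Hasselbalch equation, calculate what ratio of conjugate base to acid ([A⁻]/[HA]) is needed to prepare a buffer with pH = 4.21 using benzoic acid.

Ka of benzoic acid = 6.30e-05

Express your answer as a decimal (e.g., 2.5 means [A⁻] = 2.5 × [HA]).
[A⁻]/[HA] = 1.022

pKa = −log(6.30e-05) = 4.2007. pH = pKa + log([A⁻]/[HA]). 4.21 = 4.2007 + log(ratio). log(ratio) = 4.21 − 4.2007 = 0.0093. ratio = 10^(0.0093) = 1.022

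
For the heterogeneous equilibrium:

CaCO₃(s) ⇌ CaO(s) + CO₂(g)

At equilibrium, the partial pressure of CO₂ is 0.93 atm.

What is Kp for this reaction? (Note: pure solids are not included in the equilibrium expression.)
K_p = 0.93

Solids (CaCO₃, CaO) have activity 1 and are excluded.
Kp = P(CO₂) = 0.93.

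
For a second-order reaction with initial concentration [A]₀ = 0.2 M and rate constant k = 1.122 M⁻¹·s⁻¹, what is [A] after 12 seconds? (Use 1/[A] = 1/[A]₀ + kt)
0.0542 M

1/[A] = 1/[A]₀ + k·t = 1/0.2 + (1.122)·(12) = 5.0000 + 13.4640 = 18.4640
[A] = 1/18.4640 = 0.0542 M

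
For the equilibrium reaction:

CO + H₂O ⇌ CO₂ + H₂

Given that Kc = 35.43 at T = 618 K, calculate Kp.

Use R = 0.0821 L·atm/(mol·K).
K_p = 35.4300

Δn = (moles gaseous products) − (moles gaseous reactants) = 0
T = 618 K; RT = 0.0821 × 618 = 50.7378
Kp = Kc·(RT)^Δn = 35.43 × (50.7378)^0 = 35.43 × 1 = 35.4300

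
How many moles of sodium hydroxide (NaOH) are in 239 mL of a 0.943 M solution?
Moles = Molarity × Volume (L)
Moles = 0.943 M × 0.239 L = 0.2254 mol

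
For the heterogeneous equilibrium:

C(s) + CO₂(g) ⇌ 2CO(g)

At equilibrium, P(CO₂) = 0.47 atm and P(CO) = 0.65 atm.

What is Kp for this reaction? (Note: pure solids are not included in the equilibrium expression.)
K_p = 0.899

Solid C is excluded.
Kp = P(CO)²/P(CO₂) = (0.65)²/0.47 = 0.4225/0.47 = 0.899.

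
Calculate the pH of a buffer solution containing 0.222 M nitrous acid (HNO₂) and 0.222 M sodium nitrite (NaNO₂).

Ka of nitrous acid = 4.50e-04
pH = 3.35

pKa = -log(4.50e-04) = 3.35. pH = pKa + log([A⁻]/[HA]) = 3.35 + log(0.222/0.222)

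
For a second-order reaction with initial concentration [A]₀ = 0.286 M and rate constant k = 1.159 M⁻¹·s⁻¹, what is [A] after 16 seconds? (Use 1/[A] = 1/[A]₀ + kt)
0.0454 M

1/[A] = 1/[A]₀ + k·t = 1/0.286 + (1.159)·(16) = 3.4965 + 18.5440 = 22.0405
[A] = 1/22.0405 = 0.0454 M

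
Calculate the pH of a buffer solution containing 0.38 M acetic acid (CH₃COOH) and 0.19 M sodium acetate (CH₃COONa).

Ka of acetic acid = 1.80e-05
pH = 4.44

pKa = -log(1.80e-05) = 4.74. pH = pKa + log([A⁻]/[HA]) = 4.74 + log(0.19/0.38)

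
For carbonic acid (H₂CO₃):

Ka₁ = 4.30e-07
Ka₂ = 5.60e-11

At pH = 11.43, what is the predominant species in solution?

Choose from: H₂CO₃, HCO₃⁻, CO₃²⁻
CO₃²⁻

pKa1 = 6.37, pKa2 = 10.25. Each pKa is the crossover between adjacent species; pH = 11.43 lies in the region where CO₃²⁻ predominates.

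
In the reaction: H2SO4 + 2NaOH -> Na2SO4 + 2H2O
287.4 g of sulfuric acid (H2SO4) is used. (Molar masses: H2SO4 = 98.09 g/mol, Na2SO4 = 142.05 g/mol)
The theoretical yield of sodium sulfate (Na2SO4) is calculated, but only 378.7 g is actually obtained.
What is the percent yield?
Moles of H2SO4 = 287.4 g ÷ 98.09 g/mol = 2.92996 mol
Mole ratio: 1 mol Na2SO4 / 1 mol H2SO4
Moles of Na2SO4 = 2.92996 × (1/1) = 2.92996 mol
Theoretical yield = 2.92996 mol × 142.05 g/mol = 416.2 g
Actual yield = 378.7 g
Percent yield = (378.7 / 416.2) × 100% = 91.0%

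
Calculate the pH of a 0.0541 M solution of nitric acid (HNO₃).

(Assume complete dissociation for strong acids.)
pH = 1.27

[H⁺] = 0.0541 M for strong acid. pH = -log[H⁺] = -log(0.0541)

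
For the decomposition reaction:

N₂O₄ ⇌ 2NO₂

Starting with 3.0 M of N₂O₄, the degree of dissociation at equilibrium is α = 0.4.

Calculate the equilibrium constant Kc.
K_c = 3.2000

x = α·[A]₀ = 0.4 × 3.0 = 1.2 M dissociated.
At eq: [N₂O₄] = 3.0 − 1.2 = 1.8 M; [NO₂] = 2x = 2.4 M.
Kc = [NO₂]²/[N₂O₄] = (2.4)²/1.8 = 3.2.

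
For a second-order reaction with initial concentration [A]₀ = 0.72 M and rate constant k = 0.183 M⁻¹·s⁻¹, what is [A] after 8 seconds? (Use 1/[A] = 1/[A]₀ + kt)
0.3505 M

1/[A] = 1/[A]₀ + k·t = 1/0.72 + (0.183)·(8) = 1.3889 + 1.4640 = 2.8529
[A] = 1/2.8529 = 0.3505 M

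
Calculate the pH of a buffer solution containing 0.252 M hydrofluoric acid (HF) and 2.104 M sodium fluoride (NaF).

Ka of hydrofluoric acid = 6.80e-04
pH = 4.09

pKa = -log(6.80e-04) = 3.17. pH = pKa + log([A⁻]/[HA]) = 3.17 + log(2.104/0.252)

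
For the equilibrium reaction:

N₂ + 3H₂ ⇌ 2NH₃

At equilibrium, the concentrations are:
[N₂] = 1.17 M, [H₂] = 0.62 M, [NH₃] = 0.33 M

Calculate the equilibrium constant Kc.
K_c = 0.3905

Kc = ([NH₃]^2) / ([N₂] × [H₂]^3)
   = ((0.33)^2) / ((1.17)·(0.62)^3)
   = 0.1089 / 0.27884 = 0.3905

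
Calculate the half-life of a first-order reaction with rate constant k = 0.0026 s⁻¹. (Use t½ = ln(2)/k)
266.60 s

t½ = ln(2)/k = 0.6931/0.0026 = 266.60 s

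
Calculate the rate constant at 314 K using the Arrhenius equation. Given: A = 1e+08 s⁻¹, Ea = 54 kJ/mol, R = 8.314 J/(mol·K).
1.04e-01 s⁻¹

k = A·exp(-Ea/(R·T)) = 1e+08·exp(-54000/(8.314·314)) = 1e+08·exp(-20.6849) = 1e+08·1.0391e-09 = 1.04e-01 s⁻¹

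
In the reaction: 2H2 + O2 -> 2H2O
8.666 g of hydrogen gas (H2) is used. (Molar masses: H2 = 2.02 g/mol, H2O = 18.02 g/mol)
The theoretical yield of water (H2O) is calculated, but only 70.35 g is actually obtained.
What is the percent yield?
Moles of H2 = 8.666 g ÷ 2.02 g/mol = 4.2901 mol
Mole ratio: 2 mol H2O / 2 mol H2
Moles of H2O = 4.2901 × (2/2) = 4.2901 mol
Theoretical yield = 4.2901 mol × 18.02 g/mol = 77.308 g
Actual yield = 70.35 g
Percent yield = (70.35 / 77.308) × 100% = 91.0%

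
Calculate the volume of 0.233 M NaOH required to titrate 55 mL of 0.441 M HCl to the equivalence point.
V_{base} = 104.1 mL

At equivalence: moles acid = moles base.
moles HCl = 0.441 M × 0.055 L = 0.024255 mol
V_NaOH = 0.024255 mol ÷ 0.233 M = 0.1041 L = 104.1 mL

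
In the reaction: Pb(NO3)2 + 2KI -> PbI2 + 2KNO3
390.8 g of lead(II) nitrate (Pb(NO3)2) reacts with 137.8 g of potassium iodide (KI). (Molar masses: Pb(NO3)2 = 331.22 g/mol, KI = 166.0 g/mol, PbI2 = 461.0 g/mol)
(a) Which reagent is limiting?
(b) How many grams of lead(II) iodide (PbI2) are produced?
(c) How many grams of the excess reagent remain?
(a) KI, (b) 191.3 g, (c) 253.3 g

Moles of Pb(NO3)2 = 390.8 g ÷ 331.22 g/mol = 1.17988 mol
Moles of KI = 137.8 g ÷ 166.0 g/mol = 0.83012 mol
Moles ÷ coefficient: Pb(NO3)2: 1.17988/1 = 1.18, KI: 0.83012/2 = 0.4151
(a) KI has the smaller value, so KI is the limiting reagent.
(b) Moles of PbI2 = 0.83012 mol KI × (1/2) = 0.41506 mol; mass = 0.41506 mol × 461.0 g/mol = 191.3 g
(c) Pb(NO3)2 consumed = 0.83012 × (1/2) = 0.41506 mol; remaining = 1.17988 − 0.41506 = 0.76482 mol; mass = 0.76482 mol × 331.22 g/mol = 253.3 g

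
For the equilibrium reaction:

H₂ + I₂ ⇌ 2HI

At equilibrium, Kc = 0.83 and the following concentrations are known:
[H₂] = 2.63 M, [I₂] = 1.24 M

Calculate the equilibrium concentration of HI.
[HI] = 1.6452 M

Kc = ([HI]^2) / ([H₂] × [I₂]) = 0.83
[HI]^2 = Kc · (reactant terms)/(other product terms) = 0.83 · 3.2612 / 1 = 2.7068
[HI] = (2.7068)^(1/2) = 1.6452 M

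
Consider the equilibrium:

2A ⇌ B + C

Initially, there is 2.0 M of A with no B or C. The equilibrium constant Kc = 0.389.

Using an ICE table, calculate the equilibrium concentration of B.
[B] = 0.555 M

ICE: [A] = 2.0 − 2x, [B] = [C] = x.
Kc = x²/(2.0 − 2x)² = 0.389 ⇒ √Kc = x/(2.0 − 2x).
x = √0.389·2.0/(1 + 2√0.389) = 0.6237·2.0/2.2474 = 0.55504.
[B] = x = 0.555 M.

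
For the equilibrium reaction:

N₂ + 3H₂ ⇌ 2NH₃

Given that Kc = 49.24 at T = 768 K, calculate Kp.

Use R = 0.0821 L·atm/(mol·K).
K_p = 0.0124

Δn = (moles gaseous products) − (moles gaseous reactants) = -2
T = 768 K; RT = 0.0821 × 768 = 63.0528
Kp = Kc·(RT)^Δn = 49.24 × (63.0528)^-2 = 49.24 × 0.000251531 = 0.0124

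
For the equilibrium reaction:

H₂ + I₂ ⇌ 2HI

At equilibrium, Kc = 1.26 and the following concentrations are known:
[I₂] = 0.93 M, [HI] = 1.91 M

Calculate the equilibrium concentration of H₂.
[H₂] = 3.1132 M

Kc = ([HI]^2) / ([H₂] × [I₂]) = 1.26
[H₂]^1 = (product terms)/(Kc · other reactant terms) = 3.6481 / (1.26 · 0.93) = 3.1132
[H₂] = 3.1132 M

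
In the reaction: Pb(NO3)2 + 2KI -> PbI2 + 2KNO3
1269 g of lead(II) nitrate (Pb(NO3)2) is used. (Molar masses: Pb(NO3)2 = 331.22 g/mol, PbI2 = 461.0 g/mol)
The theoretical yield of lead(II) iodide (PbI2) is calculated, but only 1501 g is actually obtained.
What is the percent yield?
Moles of Pb(NO3)2 = 1269 g ÷ 331.22 g/mol = 3.83129 mol
Mole ratio: 1 mol PbI2 / 1 mol Pb(NO3)2
Moles of PbI2 = 3.83129 × (1/1) = 3.83129 mol
Theoretical yield = 3.83129 mol × 461.0 g/mol = 1766.2 g
Actual yield = 1501 g
Percent yield = (1501 / 1766.2) × 100% = 85.0%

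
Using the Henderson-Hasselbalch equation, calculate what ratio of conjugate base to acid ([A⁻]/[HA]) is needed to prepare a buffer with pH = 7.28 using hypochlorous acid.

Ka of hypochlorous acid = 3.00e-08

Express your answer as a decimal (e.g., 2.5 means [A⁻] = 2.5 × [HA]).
[A⁻]/[HA] = 0.572

pKa = −log(3.00e-08) = 7.5229. pH = pKa + log([A⁻]/[HA]). 7.28 = 7.5229 + log(ratio). log(ratio) = 7.28 − 7.5229 = -0.2429. ratio = 10^(-0.2429) = 0.572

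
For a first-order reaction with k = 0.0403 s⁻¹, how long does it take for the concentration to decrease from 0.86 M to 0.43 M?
17.20 s

From ln[A] = ln[A]₀ - k·t: t = ln([A]₀/[A])/k = ln(0.86/0.43)/0.0403 = ln(2.0000)/0.0403 = 0.6931/0.0403 = 17.20 s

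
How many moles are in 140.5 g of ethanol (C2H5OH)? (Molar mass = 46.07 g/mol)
Moles = 140.5 g ÷ 46.07 g/mol = 3.05 mol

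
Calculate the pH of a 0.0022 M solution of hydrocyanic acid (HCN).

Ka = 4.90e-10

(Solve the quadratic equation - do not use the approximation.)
pH = 5.98

x² + Ka×x - Ka×C = 0. Using quadratic formula: [H⁺] = 1.0380e-06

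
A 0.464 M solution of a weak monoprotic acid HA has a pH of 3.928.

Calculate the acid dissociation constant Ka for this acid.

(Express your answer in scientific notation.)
K_a = 3.00e-08

[H⁺] = 10^(−pH) = 10^(−3.928) = 1.180e-04 M. For HA ⇌ H⁺ + A⁻, Ka = x²/(C − x) = (1.180e-04)²/(0.464 − 1.180e-04) = 3.00e-08.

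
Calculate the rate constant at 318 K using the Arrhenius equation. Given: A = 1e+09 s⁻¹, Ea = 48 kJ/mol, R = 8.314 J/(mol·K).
1.30e+01 s⁻¹

k = A·exp(-Ea/(R·T)) = 1e+09·exp(-48000/(8.314·318)) = 1e+09·exp(-18.1553) = 1e+09·1.3039e-08 = 1.30e+01 s⁻¹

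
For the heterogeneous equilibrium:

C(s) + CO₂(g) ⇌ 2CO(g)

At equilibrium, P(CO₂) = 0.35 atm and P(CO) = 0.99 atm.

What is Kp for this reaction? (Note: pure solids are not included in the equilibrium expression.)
K_p = 2.800

Solid C is excluded.
Kp = P(CO)²/P(CO₂) = (0.99)²/0.35 = 0.9801/0.35 = 2.800.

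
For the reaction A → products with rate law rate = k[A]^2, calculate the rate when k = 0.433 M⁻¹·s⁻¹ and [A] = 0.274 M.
0.03251 M/s

rate = k·[A]^2 = 0.433·(0.274)^2 = 0.433·0.075076 = 0.03251 M/s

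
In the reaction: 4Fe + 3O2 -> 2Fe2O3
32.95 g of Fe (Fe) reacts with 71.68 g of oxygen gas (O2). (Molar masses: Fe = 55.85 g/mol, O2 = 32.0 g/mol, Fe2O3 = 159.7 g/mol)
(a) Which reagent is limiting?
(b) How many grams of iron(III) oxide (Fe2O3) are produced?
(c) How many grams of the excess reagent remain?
(a) Fe, (b) 47.11 g, (c) 57.52 g

Moles of Fe = 32.95 g ÷ 55.85 g/mol = 0.589973 mol
Moles of O2 = 71.68 g ÷ 32.0 g/mol = 2.24 mol
Moles ÷ coefficient: Fe: 0.589973/4 = 0.1475, O2: 2.24/3 = 0.7467
(a) Fe has the smaller value, so Fe is the limiting reagent.
(b) Moles of Fe2O3 = 0.589973 mol Fe × (2/4) = 0.294987 mol; mass = 0.294987 mol × 159.7 g/mol = 47.11 g
(c) O2 consumed = 0.589973 × (3/4) = 0.44248 mol; remaining = 2.24 − 0.44248 = 1.79752 mol; mass = 1.79752 mol × 32.0 g/mol = 57.52 g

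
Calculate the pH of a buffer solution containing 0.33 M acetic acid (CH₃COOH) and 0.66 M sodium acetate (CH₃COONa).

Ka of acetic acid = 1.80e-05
pH = 5.05

pKa = -log(1.80e-05) = 4.74. pH = pKa + log([A⁻]/[HA]) = 4.74 + log(0.66/0.33)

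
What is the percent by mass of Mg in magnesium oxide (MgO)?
Mass of Mg in formula = 24.31 × 1 = 24.31 g/mol
Molar mass = 40.31 g/mol
% Mg = (24.31/40.31) × 100% = 60.31%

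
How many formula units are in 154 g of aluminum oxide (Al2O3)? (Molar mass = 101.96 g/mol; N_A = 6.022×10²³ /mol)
Moles = 154 g ÷ 101.96 g/mol = 1.5104 mol
Formula units = 1.5104 mol × 6.022×10²³ /mol = 9.096e+23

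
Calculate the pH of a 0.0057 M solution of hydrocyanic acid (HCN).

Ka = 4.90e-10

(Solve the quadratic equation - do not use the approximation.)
pH = 5.78

x² + Ka×x - Ka×C = 0. Using quadratic formula: [H⁺] = 1.6710e-06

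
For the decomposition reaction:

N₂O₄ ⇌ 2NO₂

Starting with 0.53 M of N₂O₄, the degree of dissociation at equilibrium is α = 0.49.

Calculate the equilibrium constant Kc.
K_c = 0.9981

x = α·[A]₀ = 0.49 × 0.53 = 0.2597 M dissociated.
At eq: [N₂O₄] = 0.53 − 0.2597 = 0.2703 M; [NO₂] = 2x = 0.5194 M.
Kc = [NO₂]²/[N₂O₄] = (0.5194)²/0.2703 = 0.9981.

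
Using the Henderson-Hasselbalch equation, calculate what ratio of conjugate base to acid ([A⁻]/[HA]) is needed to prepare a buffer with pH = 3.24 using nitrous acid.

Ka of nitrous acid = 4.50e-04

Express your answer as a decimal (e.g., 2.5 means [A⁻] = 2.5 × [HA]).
[A⁻]/[HA] = 0.782

pKa = −log(4.50e-04) = 3.3468. pH = pKa + log([A⁻]/[HA]). 3.24 = 3.3468 + log(ratio). log(ratio) = 3.24 − 3.3468 = -0.1068. ratio = 10^(-0.1068) = 0.782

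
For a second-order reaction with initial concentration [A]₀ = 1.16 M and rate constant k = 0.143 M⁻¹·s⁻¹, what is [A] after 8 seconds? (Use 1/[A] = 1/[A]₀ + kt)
0.4985 M

1/[A] = 1/[A]₀ + k·t = 1/1.16 + (0.143)·(8) = 0.8621 + 1.1440 = 2.0061
[A] = 1/2.0061 = 0.4985 M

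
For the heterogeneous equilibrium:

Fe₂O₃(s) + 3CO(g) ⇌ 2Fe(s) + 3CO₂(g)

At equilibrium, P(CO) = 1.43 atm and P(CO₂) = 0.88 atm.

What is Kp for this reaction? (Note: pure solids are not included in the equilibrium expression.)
K_p = 0.233

Solids (Fe₂O₃, Fe) are excluded.
Kp = P(CO₂)³/P(CO)³ = (0.88)³/(1.43)³ = 0.6815/2.924 = 0.233.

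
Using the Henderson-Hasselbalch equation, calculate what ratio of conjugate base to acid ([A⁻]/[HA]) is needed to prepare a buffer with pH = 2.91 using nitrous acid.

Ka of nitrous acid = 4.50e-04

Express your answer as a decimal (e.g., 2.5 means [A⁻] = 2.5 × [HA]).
[A⁻]/[HA] = 0.366

pKa = −log(4.50e-04) = 3.3468. pH = pKa + log([A⁻]/[HA]). 2.91 = 3.3468 + log(ratio). log(ratio) = 2.91 − 3.3468 = -0.4368. ratio = 10^(-0.4368) = 0.366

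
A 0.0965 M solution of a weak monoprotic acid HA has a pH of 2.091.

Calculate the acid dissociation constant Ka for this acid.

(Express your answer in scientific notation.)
K_a = 7.44e-04

[H⁺] = 10^(−pH) = 10^(−2.091) = 8.110e-03 M. For HA ⇌ H⁺ + A⁻, Ka = x²/(C − x) = (8.110e-03)²/(0.0965 − 8.110e-03) = 7.44e-04.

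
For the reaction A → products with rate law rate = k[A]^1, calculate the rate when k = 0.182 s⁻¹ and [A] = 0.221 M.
0.04022 M/s

rate = k·[A]^1 = 0.182·(0.221)^1 = 0.182·0.221 = 0.04022 M/s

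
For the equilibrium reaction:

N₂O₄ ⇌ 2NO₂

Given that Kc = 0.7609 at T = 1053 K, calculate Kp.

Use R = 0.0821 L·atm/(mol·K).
K_p = 65.7808

Δn = (moles gaseous products) − (moles gaseous reactants) = 1
T = 1053 K; RT = 0.0821 × 1053 = 86.4513
Kp = Kc·(RT)^Δn = 0.7609 × (86.4513)^1 = 0.7609 × 86.4513 = 65.7808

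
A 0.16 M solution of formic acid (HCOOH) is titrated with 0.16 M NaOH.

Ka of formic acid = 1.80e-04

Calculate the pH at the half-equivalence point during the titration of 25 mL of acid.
pH = pKa = 3.74

At the half-equivalence point, [HA] = [A⁻], so by Henderson–Hasselbalch pH = pKa + log(1) = pKa.
pKa = −log(1.80e-04) = 3.74.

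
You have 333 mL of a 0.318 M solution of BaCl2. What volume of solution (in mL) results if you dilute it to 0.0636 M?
Using M₁V₁ = M₂V₂:
0.318 × 333 = 0.0636 × V₂
V₂ = (0.318 × 333) / 0.0636 = 1665 mL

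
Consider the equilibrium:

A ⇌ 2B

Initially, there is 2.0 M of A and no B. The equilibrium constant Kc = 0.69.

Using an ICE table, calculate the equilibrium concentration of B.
[B] = 1.015 M

ICE: [A] = 2.0 − x, [B] = 2x.
Kc = (2x)²/(2.0 − x) = 0.69 ⇒ 4x² + 0.69x − 1.38 = 0.
x = (−0.69 + √(0.69² + 4·4·1.38))/(2·4) = (−0.69 + √22.556)/8 = 0.50742.
[B] = 2x = 1.015 M.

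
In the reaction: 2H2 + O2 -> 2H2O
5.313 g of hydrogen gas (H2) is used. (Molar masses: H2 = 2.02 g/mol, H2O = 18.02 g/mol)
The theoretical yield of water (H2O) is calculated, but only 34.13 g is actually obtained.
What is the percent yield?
Moles of H2 = 5.313 g ÷ 2.02 g/mol = 2.6302 mol
Mole ratio: 2 mol H2O / 2 mol H2
Moles of H2O = 2.6302 × (2/2) = 2.6302 mol
Theoretical yield = 2.6302 mol × 18.02 g/mol = 47.396 g
Actual yield = 34.13 g
Percent yield = (34.13 / 47.396) × 100% = 72.0%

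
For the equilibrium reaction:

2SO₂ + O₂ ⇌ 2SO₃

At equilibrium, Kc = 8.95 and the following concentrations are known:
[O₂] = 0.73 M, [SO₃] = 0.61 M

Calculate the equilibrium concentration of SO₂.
[SO₂] = 0.2386 M

Kc = ([SO₃]^2) / ([SO₂]^2 × [O₂]) = 8.95
[SO₂]^2 = (product terms)/(Kc · other reactant terms) = 0.3721 / (8.95 · 0.73) = 0.056953
[SO₂] = (0.056953)^(1/2) = 0.2386 M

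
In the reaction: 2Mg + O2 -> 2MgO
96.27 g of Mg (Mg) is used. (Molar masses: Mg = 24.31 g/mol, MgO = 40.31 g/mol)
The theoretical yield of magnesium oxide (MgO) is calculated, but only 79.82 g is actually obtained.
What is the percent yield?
Moles of Mg = 96.27 g ÷ 24.31 g/mol = 3.9601 mol
Mole ratio: 2 mol MgO / 2 mol Mg
Moles of MgO = 3.9601 × (2/2) = 3.9601 mol
Theoretical yield = 3.9601 mol × 40.31 g/mol = 159.63 g
Actual yield = 79.82 g
Percent yield = (79.82 / 159.63) × 100% = 50.0%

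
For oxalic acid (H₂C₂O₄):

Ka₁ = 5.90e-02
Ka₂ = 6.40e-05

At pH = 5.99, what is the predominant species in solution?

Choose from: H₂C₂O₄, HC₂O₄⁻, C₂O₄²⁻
C₂O₄²⁻

pKa1 = 1.23, pKa2 = 4.19. Each pKa is the crossover between adjacent species; pH = 5.99 lies in the region where C₂O₄²⁻ predominates.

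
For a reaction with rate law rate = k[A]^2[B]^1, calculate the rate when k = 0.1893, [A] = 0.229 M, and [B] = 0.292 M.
0.002899 M/s

rate = k·[A]^2·[B]^1 = 0.1893·(0.229)^2·(0.292)^1 = 0.1893·0.052441·0.292 = 0.002899 M/s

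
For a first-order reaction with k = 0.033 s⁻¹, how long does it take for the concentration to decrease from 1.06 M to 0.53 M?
21.00 s

From ln[A] = ln[A]₀ - k·t: t = ln([A]₀/[A])/k = ln(1.06/0.53)/0.033 = ln(2.0000)/0.033 = 0.6931/0.033 = 21.00 s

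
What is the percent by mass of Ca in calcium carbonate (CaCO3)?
Mass of Ca in formula = 40.08 × 1 = 40.08 g/mol
Molar mass = 100.09 g/mol
% Ca = (40.08/100.09) × 100% = 40.04%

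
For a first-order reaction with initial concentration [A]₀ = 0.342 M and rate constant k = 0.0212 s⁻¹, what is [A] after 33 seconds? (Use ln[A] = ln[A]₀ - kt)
0.1699 M

ln[A] = ln[A]₀ - k·t = ln(0.342) - (0.0212)·(33) = -1.0729 - 0.6996 = -1.7725
[A] = e^(-1.7725) = 0.1699 M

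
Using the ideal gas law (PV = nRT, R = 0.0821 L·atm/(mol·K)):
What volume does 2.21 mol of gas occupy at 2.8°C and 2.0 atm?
T = 2.8°C + 273.15 = 275.95 K
V = nRT/P = (2.21 × 0.0821 × 275.95) / 2.0
V = 25.03 L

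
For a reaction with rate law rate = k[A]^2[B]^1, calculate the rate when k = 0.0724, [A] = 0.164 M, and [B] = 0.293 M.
0.0005706 M/s

rate = k·[A]^2·[B]^1 = 0.0724·(0.164)^2·(0.293)^1 = 0.0724·0.026896·0.293 = 0.0005706 M/s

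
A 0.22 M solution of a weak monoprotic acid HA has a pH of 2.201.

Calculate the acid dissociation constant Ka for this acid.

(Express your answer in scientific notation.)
K_a = 1.85e-04

[H⁺] = 10^(−pH) = 10^(−2.201) = 6.295e-03 M. For HA ⇌ H⁺ + A⁻, Ka = x²/(C − x) = (6.295e-03)²/(0.22 − 6.295e-03) = 1.85e-04.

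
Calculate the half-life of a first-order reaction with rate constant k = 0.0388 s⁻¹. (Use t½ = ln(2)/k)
17.86 s

t½ = ln(2)/k = 0.6931/0.0388 = 17.86 s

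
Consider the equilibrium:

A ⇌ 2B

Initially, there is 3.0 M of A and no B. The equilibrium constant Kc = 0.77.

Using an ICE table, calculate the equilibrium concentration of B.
[B] = 1.340 M

ICE: [A] = 3.0 − x, [B] = 2x.
Kc = (2x)²/(3.0 − x) = 0.77 ⇒ 4x² + 0.77x − 2.31 = 0.
x = (−0.77 + √(0.77² + 4·4·2.31))/(2·4) = (−0.77 + √37.553)/8 = 0.66976.
[B] = 2x = 1.340 M.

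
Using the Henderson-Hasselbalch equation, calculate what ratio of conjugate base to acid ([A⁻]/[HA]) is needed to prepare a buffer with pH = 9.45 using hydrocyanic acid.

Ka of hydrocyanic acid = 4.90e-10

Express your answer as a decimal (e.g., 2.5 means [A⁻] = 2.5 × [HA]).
[A⁻]/[HA] = 1.381

pKa = −log(4.90e-10) = 9.3098. pH = pKa + log([A⁻]/[HA]). 9.45 = 9.3098 + log(ratio). log(ratio) = 9.45 − 9.3098 = 0.1402. ratio = 10^(0.1402) = 1.381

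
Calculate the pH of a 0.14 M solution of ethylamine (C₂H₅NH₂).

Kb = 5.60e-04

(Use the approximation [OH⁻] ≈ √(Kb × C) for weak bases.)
pH = 11.95

[OH⁻] = √(Kb × C) = √(5.60e-04 × 0.14) = 8.8544e-03. pOH = 2.05, pH = 14 - pOH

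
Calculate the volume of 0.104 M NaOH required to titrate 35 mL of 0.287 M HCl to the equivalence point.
V_{base} = 96.6 mL

At equivalence: moles acid = moles base.
moles HCl = 0.287 M × 0.035 L = 0.010045 mol
V_NaOH = 0.010045 mol ÷ 0.104 M = 0.09659 L = 96.6 mL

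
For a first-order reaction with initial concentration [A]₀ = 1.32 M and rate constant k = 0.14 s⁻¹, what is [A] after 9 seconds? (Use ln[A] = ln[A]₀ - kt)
0.3744 M

ln[A] = ln[A]₀ - k·t = ln(1.32) - (0.14)·(9) = 0.2776 - 1.2600 = -0.9824
[A] = e^(-0.9824) = 0.3744 M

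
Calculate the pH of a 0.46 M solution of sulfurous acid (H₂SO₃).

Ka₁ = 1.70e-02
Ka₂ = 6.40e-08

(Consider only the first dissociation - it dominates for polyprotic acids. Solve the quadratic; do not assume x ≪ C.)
pH = 1.10

x² + Ka₁·x − Ka₁·C = 0 with Ka₁ = 1.70e-02, C = 0.46.
x = (−Ka₁ + √(Ka₁² + 4·Ka₁·C))/2 = 8.0338e-02 M, so pH = 1.10.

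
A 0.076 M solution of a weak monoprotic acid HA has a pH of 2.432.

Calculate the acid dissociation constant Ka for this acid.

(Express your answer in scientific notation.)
K_a = 1.89e-04

[H⁺] = 10^(−pH) = 10^(−2.432) = 3.698e-03 M. For HA ⇌ H⁺ + A⁻, Ka = x²/(C − x) = (3.698e-03)²/(0.076 − 3.698e-03) = 1.89e-04.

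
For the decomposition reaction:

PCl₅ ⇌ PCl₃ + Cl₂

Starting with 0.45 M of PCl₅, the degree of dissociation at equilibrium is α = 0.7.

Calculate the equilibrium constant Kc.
K_c = 0.7350

x = α·[A]₀ = 0.7 × 0.45 = 0.315 M dissociated.
At eq: [PCl₅] = 0.45 − 0.315 = 0.135 M; [PCl₃] = [Cl₂] = x = 0.315 M.
Kc = [PCl₃][Cl₂]/[PCl₅] = (0.315)²/0.135 = 0.735.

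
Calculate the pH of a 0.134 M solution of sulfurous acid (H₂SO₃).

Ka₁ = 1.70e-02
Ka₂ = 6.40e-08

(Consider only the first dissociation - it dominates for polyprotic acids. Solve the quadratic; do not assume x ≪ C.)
pH = 1.40

x² + Ka₁·x − Ka₁·C = 0 with Ka₁ = 1.70e-02, C = 0.134.
x = (−Ka₁ + √(Ka₁² + 4·Ka₁·C))/2 = 3.9979e-02 M, so pH = 1.40.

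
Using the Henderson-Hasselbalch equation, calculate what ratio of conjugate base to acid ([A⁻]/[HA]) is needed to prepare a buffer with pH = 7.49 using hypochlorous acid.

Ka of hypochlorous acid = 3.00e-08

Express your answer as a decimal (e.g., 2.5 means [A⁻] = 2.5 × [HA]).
[A⁻]/[HA] = 0.927

pKa = −log(3.00e-08) = 7.5229. pH = pKa + log([A⁻]/[HA]). 7.49 = 7.5229 + log(ratio). log(ratio) = 7.49 − 7.5229 = -0.0329. ratio = 10^(-0.0329) = 0.927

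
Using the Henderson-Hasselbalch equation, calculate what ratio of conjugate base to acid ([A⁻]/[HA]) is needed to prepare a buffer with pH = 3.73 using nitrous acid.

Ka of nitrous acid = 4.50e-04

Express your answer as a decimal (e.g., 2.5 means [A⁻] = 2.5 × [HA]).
[A⁻]/[HA] = 2.417

pKa = −log(4.50e-04) = 3.3468. pH = pKa + log([A⁻]/[HA]). 3.73 = 3.3468 + log(ratio). log(ratio) = 3.73 − 3.3468 = 0.3832. ratio = 10^(0.3832) = 2.417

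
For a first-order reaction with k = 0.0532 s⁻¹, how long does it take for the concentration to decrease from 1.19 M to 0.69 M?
10.24 s

From ln[A] = ln[A]₀ - k·t: t = ln([A]₀/[A])/k = ln(1.19/0.69)/0.0532 = ln(1.7246)/0.0532 = 0.5450/0.0532 = 10.24 s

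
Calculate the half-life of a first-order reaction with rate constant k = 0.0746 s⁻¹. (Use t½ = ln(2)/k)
9.29 s

t½ = ln(2)/k = 0.6931/0.0746 = 9.29 s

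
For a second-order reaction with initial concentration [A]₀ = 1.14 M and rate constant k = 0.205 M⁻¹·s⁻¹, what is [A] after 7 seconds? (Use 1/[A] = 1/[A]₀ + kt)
0.4325 M

1/[A] = 1/[A]₀ + k·t = 1/1.14 + (0.205)·(7) = 0.8772 + 1.4350 = 2.3122
[A] = 1/2.3122 = 0.4325 M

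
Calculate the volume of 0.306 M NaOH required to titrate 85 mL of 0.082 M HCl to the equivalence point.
V_{base} = 22.8 mL

At equivalence: moles acid = moles base.
moles HCl = 0.082 M × 0.085 L = 0.00697 mol
V_NaOH = 0.00697 mol ÷ 0.306 M = 0.02278 L = 22.8 mL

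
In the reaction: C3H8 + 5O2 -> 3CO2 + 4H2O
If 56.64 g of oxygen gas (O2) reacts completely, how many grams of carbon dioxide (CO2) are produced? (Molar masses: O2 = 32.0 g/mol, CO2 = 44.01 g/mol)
Moles of O2 = 56.64 g ÷ 32.0 g/mol = 1.77 mol
Mole ratio: 3 mol CO2 / 5 mol O2
Moles of CO2 = 1.77 × (3/5) = 1.062 mol
Mass of CO2 = 1.062 mol × 44.01 g/mol = 46.74 g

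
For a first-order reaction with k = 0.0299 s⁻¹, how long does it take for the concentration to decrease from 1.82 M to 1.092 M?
17.08 s

From ln[A] = ln[A]₀ - k·t: t = ln([A]₀/[A])/k = ln(1.82/1.092)/0.0299 = ln(1.6667)/0.0299 = 0.5108/0.0299 = 17.08 s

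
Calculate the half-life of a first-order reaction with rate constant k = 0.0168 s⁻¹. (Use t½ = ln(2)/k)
41.26 s

t½ = ln(2)/k = 0.6931/0.0168 = 41.26 s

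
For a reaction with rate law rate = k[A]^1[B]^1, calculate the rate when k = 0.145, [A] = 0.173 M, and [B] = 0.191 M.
0.004791 M/s

rate = k·[A]^1·[B]^1 = 0.145·(0.173)^1·(0.191)^1 = 0.145·0.173·0.191 = 0.004791 M/s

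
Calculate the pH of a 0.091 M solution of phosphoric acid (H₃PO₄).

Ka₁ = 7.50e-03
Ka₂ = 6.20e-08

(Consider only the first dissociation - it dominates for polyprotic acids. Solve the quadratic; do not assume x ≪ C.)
pH = 1.65

x² + Ka₁·x − Ka₁·C = 0 with Ka₁ = 7.50e-03, C = 0.091.
x = (−Ka₁ + √(Ka₁² + 4·Ka₁·C))/2 = 2.2642e-02 M, so pH = 1.65.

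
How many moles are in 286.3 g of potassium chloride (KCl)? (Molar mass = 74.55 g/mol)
Moles = 286.3 g ÷ 74.55 g/mol = 3.84 mol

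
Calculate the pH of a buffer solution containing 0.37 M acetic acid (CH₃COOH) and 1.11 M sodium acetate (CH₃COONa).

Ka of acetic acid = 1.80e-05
pH = 5.22

pKa = -log(1.80e-05) = 4.74. pH = pKa + log([A⁻]/[HA]) = 4.74 + log(1.11/0.37)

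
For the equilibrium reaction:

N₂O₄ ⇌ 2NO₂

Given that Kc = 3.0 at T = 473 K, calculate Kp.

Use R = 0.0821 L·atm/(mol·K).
K_p = 116.4999

Δn = (moles gaseous products) − (moles gaseous reactants) = 1
T = 473 K; RT = 0.0821 × 473 = 38.8333
Kp = Kc·(RT)^Δn = 3.0 × (38.8333)^1 = 3.0 × 38.8333 = 116.4999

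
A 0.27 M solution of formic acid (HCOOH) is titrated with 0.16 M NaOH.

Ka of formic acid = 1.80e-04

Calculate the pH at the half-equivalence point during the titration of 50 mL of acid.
pH = pKa = 3.74

At the half-equivalence point, [HA] = [A⁻], so by Henderson–Hasselbalch pH = pKa + log(1) = pKa.
pKa = −log(1.80e-04) = 3.74.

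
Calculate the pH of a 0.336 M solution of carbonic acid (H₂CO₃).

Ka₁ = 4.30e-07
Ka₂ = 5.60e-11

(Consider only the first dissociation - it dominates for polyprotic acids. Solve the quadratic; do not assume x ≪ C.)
pH = 3.42

x² + Ka₁·x − Ka₁·C = 0 with Ka₁ = 4.30e-07, C = 0.336.
x = (−Ka₁ + √(Ka₁² + 4·Ka₁·C))/2 = 3.7989e-04 M, so pH = 3.42.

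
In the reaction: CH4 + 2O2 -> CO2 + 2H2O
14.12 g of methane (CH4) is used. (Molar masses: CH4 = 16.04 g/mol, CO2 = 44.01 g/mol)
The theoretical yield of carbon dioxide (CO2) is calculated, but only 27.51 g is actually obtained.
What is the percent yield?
Moles of CH4 = 14.12 g ÷ 16.04 g/mol = 0.880299 mol
Mole ratio: 1 mol CO2 / 1 mol CH4
Moles of CO2 = 0.880299 × (1/1) = 0.880299 mol
Theoretical yield = 0.880299 mol × 44.01 g/mol = 38.742 g
Actual yield = 27.51 g
Percent yield = (27.51 / 38.742) × 100% = 71.0%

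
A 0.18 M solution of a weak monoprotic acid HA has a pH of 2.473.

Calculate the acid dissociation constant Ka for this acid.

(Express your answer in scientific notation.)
K_a = 6.41e-05

[H⁺] = 10^(−pH) = 10^(−2.473) = 3.365e-03 M. For HA ⇌ H⁺ + A⁻, Ka = x²/(C − x) = (3.365e-03)²/(0.18 − 3.365e-03) = 6.41e-05.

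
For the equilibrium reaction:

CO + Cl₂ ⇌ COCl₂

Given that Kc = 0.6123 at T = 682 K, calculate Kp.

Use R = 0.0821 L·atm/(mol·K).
K_p = 0.0109

Δn = (moles gaseous products) − (moles gaseous reactants) = -1
T = 682 K; RT = 0.0821 × 682 = 55.9922
Kp = Kc·(RT)^Δn = 0.6123 × (55.9922)^-1 = 0.6123 × 0.0178596 = 0.0109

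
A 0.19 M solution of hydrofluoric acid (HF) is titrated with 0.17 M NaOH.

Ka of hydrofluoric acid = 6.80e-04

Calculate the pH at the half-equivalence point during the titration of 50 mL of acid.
pH = pKa = 3.17

At the half-equivalence point, [HA] = [A⁻], so by Henderson–Hasselbalch pH = pKa + log(1) = pKa.
pKa = −log(6.80e-04) = 3.17.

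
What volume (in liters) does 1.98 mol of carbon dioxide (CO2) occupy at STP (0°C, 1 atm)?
At STP, 1 mol of gas occupies 22.4 L
Volume = 1.98 mol × 22.4 L/mol = 44.35 L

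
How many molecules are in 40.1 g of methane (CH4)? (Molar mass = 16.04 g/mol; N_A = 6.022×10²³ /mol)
Moles = 40.1 g ÷ 16.04 g/mol = 2.5 mol
Molecules = 2.5 mol × 6.022×10²³ /mol = 1.506e+24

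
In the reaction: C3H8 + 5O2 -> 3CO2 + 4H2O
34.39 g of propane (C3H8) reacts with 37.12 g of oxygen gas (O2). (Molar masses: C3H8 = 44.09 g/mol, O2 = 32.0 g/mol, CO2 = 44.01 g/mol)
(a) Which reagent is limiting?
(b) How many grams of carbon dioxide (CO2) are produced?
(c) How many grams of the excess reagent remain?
(a) O2, (b) 30.63 g, (c) 24.16 g

Moles of C3H8 = 34.39 g ÷ 44.09 g/mol = 0.779995 mol
Moles of O2 = 37.12 g ÷ 32.0 g/mol = 1.16 mol
Moles ÷ coefficient: C3H8: 0.779995/1 = 0.78, O2: 1.16/5 = 0.232
(a) O2 has the smaller value, so O2 is the limiting reagent.
(b) Moles of CO2 = 1.16 mol O2 × (3/5) = 0.696 mol; mass = 0.696 mol × 44.01 g/mol = 30.63 g
(c) C3H8 consumed = 1.16 × (1/5) = 0.232 mol; remaining = 0.779995 − 0.232 = 0.547995 mol; mass = 0.547995 mol × 44.09 g/mol = 24.16 g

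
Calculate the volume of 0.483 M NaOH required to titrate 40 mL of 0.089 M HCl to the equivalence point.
V_{base} = 7.4 mL

At equivalence: moles acid = moles base.
moles HCl = 0.089 M × 0.04 L = 0.00356 mol
V_NaOH = 0.00356 mol ÷ 0.483 M = 0.007371 L = 7.4 mL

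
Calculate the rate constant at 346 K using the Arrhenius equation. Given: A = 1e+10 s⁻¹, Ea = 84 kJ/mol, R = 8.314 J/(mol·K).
2.08e-03 s⁻¹

k = A·exp(-Ea/(R·T)) = 1e+10·exp(-84000/(8.314·346)) = 1e+10·exp(-29.2007) = 1e+10·2.0811e-13 = 2.08e-03 s⁻¹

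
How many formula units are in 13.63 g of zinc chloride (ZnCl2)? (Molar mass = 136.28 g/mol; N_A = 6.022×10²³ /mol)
Moles = 13.63 g ÷ 136.28 g/mol = 0.100015 mol
Formula units = 0.100015 mol × 6.022×10²³ /mol = 6.023e+22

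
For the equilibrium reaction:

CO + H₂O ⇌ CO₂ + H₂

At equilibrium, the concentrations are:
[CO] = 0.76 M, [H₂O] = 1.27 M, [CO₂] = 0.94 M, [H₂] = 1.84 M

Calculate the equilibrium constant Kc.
K_c = 1.7920

Kc = ([CO₂] × [H₂]) / ([CO] × [H₂O])
   = ((0.94)·(1.84)) / ((0.76)·(1.27))
   = 1.7296 / 0.9652 = 1.7920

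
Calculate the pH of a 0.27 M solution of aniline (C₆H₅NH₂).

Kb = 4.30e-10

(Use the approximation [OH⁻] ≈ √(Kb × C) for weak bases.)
pH = 9.03

[OH⁻] = √(Kb × C) = √(4.30e-10 × 0.27) = 1.0775e-05. pOH = 4.97, pH = 14 - pOH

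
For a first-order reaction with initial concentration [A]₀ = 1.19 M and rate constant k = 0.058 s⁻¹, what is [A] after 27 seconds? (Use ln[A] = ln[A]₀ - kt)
0.2486 M

ln[A] = ln[A]₀ - k·t = ln(1.19) - (0.058)·(27) = 0.1740 - 1.5660 = -1.3920
[A] = e^(-1.3920) = 0.2486 M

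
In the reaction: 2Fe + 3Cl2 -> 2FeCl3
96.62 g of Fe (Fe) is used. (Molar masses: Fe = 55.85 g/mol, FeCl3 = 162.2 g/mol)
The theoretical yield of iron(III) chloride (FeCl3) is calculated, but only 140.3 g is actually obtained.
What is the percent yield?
Moles of Fe = 96.62 g ÷ 55.85 g/mol = 1.72999 mol
Mole ratio: 2 mol FeCl3 / 2 mol Fe
Moles of FeCl3 = 1.72999 × (2/2) = 1.72999 mol
Theoretical yield = 1.72999 mol × 162.2 g/mol = 280.6 g
Actual yield = 140.3 g
Percent yield = (140.3 / 280.6) × 100% = 50.0%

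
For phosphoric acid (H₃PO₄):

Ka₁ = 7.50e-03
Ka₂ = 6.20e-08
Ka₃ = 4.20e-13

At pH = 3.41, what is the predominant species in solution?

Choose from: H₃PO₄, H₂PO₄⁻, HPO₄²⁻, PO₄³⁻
H₂PO₄⁻

pKa1 = 2.12, pKa2 = 7.21, pKa3 = 12.38. Each pKa is the crossover between adjacent species; pH = 3.41 lies in the region where H₂PO₄⁻ predominates.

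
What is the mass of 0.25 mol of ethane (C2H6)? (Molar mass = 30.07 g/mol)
Mass = 0.25 mol × 30.07 g/mol = 7.518 g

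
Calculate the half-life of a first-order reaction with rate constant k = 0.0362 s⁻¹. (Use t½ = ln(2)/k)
19.15 s

t½ = ln(2)/k = 0.6931/0.0362 = 19.15 s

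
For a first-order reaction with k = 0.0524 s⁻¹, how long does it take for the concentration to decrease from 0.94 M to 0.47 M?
13.23 s

From ln[A] = ln[A]₀ - k·t: t = ln([A]₀/[A])/k = ln(0.94/0.47)/0.0524 = ln(2.0000)/0.0524 = 0.6931/0.0524 = 13.23 s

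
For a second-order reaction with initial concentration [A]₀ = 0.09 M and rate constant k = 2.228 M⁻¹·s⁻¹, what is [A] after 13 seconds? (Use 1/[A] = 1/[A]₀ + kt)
0.0250 M

1/[A] = 1/[A]₀ + k·t = 1/0.09 + (2.228)·(13) = 11.1111 + 28.9640 = 40.0751
[A] = 1/40.0751 = 0.0250 M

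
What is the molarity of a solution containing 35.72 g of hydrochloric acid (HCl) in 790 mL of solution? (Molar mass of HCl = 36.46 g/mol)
Moles of HCl = 35.72 g ÷ 36.46 g/mol = 0.979704 mol
Volume = 790 mL = 0.79 L
Molarity = 0.979704 mol ÷ 0.79 L = 1.24 M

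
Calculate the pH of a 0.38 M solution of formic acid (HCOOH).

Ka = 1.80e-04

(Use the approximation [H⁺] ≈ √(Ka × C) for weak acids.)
pH = 2.08

[H⁺] = √(Ka × C) = √(1.80e-04 × 0.38) = 8.2704e-03. pH = -log(8.2704e-03)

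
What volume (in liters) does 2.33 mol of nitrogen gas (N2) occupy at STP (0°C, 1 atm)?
At STP, 1 mol of gas occupies 22.4 L
Volume = 2.33 mol × 22.4 L/mol = 52.19 L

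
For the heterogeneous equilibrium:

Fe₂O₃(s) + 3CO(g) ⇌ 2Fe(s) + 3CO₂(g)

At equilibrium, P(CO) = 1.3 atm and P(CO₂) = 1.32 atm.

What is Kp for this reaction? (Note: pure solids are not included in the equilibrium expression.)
K_p = 1.047

Solids (Fe₂O₃, Fe) are excluded.
Kp = P(CO₂)³/P(CO)³ = (1.32)³/(1.3)³ = 2.3/2.197 = 1.047.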